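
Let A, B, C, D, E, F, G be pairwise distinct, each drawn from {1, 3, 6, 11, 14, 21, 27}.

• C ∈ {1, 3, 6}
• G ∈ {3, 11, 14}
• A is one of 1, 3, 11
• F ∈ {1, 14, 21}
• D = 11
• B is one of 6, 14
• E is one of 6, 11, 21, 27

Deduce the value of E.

27

D's domain is down to {11}, so D = 11. Strike 11 from A, E, G.
The 6 still-open variables together cover exactly {1, 3, 6, 14, 21, 27} — 6 values for 6 variables — and 27 appears only in E's list, so E = 27.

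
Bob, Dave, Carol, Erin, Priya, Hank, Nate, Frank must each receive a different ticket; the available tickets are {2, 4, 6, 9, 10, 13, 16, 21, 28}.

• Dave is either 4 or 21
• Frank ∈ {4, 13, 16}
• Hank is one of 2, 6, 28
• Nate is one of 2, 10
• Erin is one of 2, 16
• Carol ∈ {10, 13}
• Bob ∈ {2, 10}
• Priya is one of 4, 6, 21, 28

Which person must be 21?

Dave

Bob and Nate between them cover only {2, 10} — a naked pair. Remove those values from Carol, Erin, Hank.
Carol has just one choice, so Carol = 13. Strike 13 from Frank.
Erin has just one choice, so Erin = 16. So Frank can't be 16.
That leaves Frank = 4. So Dave, Priya can't be 4.
So 21 goes to Dave.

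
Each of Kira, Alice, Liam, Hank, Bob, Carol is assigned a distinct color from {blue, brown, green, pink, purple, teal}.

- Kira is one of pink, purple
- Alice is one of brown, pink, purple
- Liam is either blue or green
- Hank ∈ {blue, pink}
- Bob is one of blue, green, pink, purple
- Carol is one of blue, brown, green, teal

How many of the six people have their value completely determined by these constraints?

2

The 6 variables together cover exactly {blue, brown, green, pink, purple, teal} — 6 values for 6 variables — and teal appears only in Carol's list, so Carol = teal.
The 5 still-open variables together cover exactly {blue, brown, green, pink, purple} — 5 values for 5 variables — and brown appears only in Alice's list, so Alice = brown.
Determined: Alice=brown, Carol=teal. The other people each still have more than one consistent value. That makes 2.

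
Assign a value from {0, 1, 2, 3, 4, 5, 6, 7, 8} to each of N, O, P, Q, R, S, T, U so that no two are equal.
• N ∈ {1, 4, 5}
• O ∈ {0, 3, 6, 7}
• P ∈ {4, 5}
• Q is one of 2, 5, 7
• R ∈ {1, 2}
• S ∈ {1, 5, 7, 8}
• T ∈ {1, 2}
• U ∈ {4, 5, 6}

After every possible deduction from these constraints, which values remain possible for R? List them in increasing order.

R and T between them cover only {1, 2} — a naked pair. Remove those values from N, Q, S.
The 2 variables N and P are confined to {4, 5}, which locks those values in; drop them from Q, S, U.
Q's domain is down to {7}, so Q = 7. Remove 7 from O, S.
S must be 8 (only option left).
U's domain is down to {6}, so U = 6. Remove 6 from O.
No further eliminations apply; R can still be any of 1, 2.

1, 2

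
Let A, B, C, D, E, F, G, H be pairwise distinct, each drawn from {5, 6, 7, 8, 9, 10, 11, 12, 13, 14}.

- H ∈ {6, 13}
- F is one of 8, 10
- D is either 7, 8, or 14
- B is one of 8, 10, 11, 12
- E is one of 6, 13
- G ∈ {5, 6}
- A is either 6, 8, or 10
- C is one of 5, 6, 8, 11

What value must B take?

E and H share exactly the 2 values {6, 13}; by pigeonhole those values go to them, so strike 6, 13 from A, C, G.
G must be 5 (only option left). Strike 5 from C.
A and F share exactly the 2 values {8, 10}; by pigeonhole those values go to them, so strike 8, 10 from B, C, D.
C has just one choice, so C = 11. So B can't be 11.
So B = 12.

12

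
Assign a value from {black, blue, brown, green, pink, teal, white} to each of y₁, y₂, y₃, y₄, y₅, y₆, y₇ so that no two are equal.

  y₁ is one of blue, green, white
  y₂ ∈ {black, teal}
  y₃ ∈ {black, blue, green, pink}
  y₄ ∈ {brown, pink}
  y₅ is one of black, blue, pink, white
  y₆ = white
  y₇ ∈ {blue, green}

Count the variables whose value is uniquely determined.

y₆ must be white (only option left). Eliminate white elsewhere: y₁, y₅.
The 6 still-open variables together cover exactly {black, blue, brown, green, pink, teal} — 6 values for 6 variables — and brown appears only in y₄'s list, so y₄ = brown.
The 5 still-open variables together cover exactly {black, blue, green, pink, teal} — 5 values for 5 variables — and teal appears only in y₂'s list, so y₂ = teal.
y₁ and y₇ share exactly the 2 values {blue, green}; by pigeonhole those values go to them, so strike blue, green from y₃, y₅.
Determined: y₂=teal, y₄=brown, y₆=white. The other variables each still have more than one consistent value. That makes 3.

3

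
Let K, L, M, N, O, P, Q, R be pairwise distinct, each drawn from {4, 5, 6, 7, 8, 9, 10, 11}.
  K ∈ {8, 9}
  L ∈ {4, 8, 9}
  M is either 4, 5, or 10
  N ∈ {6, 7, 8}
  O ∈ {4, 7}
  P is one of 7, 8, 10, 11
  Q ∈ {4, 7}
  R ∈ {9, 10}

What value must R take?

10

The 8 variables together cover exactly {4, 5, 6, 7, 8, 9, 10, 11} — 8 values for 8 variables — and 5 appears only in M's list, so M = 5.
The 7 still-open variables together cover exactly {4, 6, 7, 8, 9, 10, 11} — 7 values for 7 variables — and 6 appears only in N's list, so N = 6.
The 6 still-open variables draw from only 6 values {4, 7, 8, 9, 10, 11}, so each is used; only P can be 11, hence P = 11.
The 5 still-open variables together cover exactly {4, 7, 8, 9, 10} — 5 values for 5 variables — and 10 appears only in R's list, so R = 10.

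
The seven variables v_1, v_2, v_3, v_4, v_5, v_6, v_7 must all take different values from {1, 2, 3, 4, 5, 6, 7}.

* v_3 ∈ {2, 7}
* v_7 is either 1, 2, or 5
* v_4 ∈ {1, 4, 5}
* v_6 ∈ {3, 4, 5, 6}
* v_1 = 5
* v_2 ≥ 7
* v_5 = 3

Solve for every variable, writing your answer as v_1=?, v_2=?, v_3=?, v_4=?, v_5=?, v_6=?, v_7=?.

v_1's domain is down to {5}, so v_1 = 5. Eliminate 5 elsewhere: v_4, v_6, v_7.
v_2's domain is down to {7}, so v_2 = 7. Eliminate 7 elsewhere: v_3.
v_3 must be 2 (only option left). Remove 2 from v_7.
v_5 has just one choice, so v_5 = 3. So v_6 can't be 3.
v_7's domain is down to {1}, so v_7 = 1. Remove 1 from v_4.
v_4's domain is down to {4}, so v_4 = 4. Strike 4 from v_6.
v_6's domain is down to {6}, so v_6 = 6.

v_1=5, v_2=7, v_3=2, v_4=4, v_5=3, v_6=6, v_7=1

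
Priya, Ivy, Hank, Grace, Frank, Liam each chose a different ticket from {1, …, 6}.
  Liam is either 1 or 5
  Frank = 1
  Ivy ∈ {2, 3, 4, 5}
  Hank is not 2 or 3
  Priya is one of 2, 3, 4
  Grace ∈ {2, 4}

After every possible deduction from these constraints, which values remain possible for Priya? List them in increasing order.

2, 3, 4

Frank has just one choice, so Frank = 1. So Hank, Liam can't be 1.
Liam must be 5 (only option left). Eliminate 5 elsewhere: Ivy, Hank.
The 4 still-open variables together cover exactly {2, 3, 4, 6} — 4 values for 4 variables — and 6 appears only in Hank's list, so Hank = 6.
No further eliminations apply; Priya can still be any of 2, 3, 4.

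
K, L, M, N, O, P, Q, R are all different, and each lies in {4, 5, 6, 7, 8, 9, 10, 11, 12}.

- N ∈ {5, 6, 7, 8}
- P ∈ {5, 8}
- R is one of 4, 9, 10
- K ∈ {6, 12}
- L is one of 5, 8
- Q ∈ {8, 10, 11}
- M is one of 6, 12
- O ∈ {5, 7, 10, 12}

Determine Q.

The 2 variables K and M are confined to {6, 12}, which locks those values in; drop them from N, O.
The 2 variables L and P are confined to {5, 8}, which locks those values in; drop them from N, O, Q.
N's domain is down to {7}, so N = 7. So O can't be 7.
That leaves O = 10. Eliminate 10 elsewhere: Q, R.
So Q = 11.

11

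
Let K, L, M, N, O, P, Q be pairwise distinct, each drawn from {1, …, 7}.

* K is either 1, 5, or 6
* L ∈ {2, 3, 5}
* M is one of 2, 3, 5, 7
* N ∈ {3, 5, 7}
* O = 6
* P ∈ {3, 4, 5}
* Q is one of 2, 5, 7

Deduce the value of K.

1

O's domain is down to {6}, so O = 6. Strike 6 from K.
The 6 still-open variables together cover exactly {1, 2, 3, 4, 5, 7} — 6 values for 6 variables — and 1 appears only in K's list, so K = 1.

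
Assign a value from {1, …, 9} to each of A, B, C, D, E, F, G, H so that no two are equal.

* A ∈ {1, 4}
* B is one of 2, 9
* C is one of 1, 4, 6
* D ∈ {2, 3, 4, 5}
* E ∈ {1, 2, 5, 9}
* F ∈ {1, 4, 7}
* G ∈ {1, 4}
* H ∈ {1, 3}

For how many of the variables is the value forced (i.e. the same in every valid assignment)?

3

The 8 variables draw from only 8 values {1, 2, 3, 4, 5, 6, 7, 9}, so each is used; only C can be 6, hence C = 6.
The 7 still-open variables draw from only 7 values {1, 2, 3, 4, 5, 7, 9}, so each is used; only F can be 7, hence F = 7.
A and G share exactly the 2 values {1, 4}; by pigeonhole those values go to them, so strike 1, 4 from D, E, H.
That leaves H = 3. Remove 3 from D.
Determined: C=6, F=7, H=3. The other variables each still have more than one consistent value. That makes 3.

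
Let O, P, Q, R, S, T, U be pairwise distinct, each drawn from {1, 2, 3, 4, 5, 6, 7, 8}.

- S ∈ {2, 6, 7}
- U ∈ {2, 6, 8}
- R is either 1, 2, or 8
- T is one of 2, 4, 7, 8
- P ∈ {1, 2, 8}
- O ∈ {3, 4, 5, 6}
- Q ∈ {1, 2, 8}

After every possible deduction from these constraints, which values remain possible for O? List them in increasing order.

3, 5

P, Q, R between them cover only {1, 2, 8} — a naked triple. Remove those values from S, T, U.
U's domain is down to {6}, so U = 6. Eliminate 6 elsewhere: O, S.
That leaves S = 7. So T can't be 7.
T must be 4 (only option left). So O can't be 4.
No further eliminations apply; O can still be any of 3, 5.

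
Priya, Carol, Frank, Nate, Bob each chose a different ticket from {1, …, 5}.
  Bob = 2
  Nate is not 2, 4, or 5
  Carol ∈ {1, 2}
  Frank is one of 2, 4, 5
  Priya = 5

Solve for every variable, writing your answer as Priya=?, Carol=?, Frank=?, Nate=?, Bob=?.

Priya=5, Carol=1, Frank=4, Nate=3, Bob=2

Priya's domain is down to {5}, so Priya = 5. Eliminate 5 elsewhere: Frank.
That leaves Bob = 2. Strike 2 from Carol, Frank.
Carol has just one choice, so Carol = 1. Eliminate 1 elsewhere: Nate.
That leaves Frank = 4.
That leaves Nate = 3.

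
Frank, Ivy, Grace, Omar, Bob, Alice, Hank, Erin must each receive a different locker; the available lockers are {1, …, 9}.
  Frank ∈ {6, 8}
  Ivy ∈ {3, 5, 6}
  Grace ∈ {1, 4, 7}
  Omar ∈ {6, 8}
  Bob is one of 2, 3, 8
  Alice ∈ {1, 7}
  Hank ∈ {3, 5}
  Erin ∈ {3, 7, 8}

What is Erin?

The 8 variables together cover exactly {1, 2, 3, 4, 5, 6, 7, 8} — 8 values for 8 variables — and 2 appears only in Bob's list, so Bob = 2.
Among the 7 still-open variables, 4 fits only Grace (and all 7 values in {1, 3, 4, 5, 6, 7, 8} must be used), so Grace = 4.
The 6 still-open variables together cover exactly {1, 3, 5, 6, 7, 8} — 6 values for 6 variables — and 1 appears only in Alice's list, so Alice = 1.
Among the 5 still-open variables, 7 fits only Erin (and all 5 values in {3, 5, 6, 7, 8} must be used), so Erin = 7.

7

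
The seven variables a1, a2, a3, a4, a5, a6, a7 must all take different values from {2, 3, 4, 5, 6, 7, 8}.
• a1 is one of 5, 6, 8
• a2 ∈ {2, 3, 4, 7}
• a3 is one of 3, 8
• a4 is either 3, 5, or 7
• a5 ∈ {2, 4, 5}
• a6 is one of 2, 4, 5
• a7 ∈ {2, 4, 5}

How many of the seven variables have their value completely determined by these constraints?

2

Among the 7 variables, 6 fits only a1 (and all 7 values in {2, 3, 4, 5, 6, 7, 8} must be used), so a1 = 6.
Among the 6 still-open variables, 8 fits only a3 (and all 6 values in {2, 3, 4, 5, 7, 8} must be used), so a3 = 8.
a5, a6, a7 between them cover only {2, 4, 5} — a naked triple. Remove those values from a2, a4.
Determined: a1=6, a3=8. The other variables each still have more than one consistent value. That makes 2.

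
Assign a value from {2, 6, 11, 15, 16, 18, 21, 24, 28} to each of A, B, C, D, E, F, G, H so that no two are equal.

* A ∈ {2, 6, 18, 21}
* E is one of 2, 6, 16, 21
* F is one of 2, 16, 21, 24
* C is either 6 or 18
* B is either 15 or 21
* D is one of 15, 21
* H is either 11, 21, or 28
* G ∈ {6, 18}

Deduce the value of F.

24

The 2 variables B and D are confined to {15, 21}, which locks those values in; drop them from A, E, F, H.
The 2 variables C and G are confined to {6, 18}, which locks those values in; drop them from A, E.
A must be 2 (only option left). Remove 2 from E, F.
E must be 16 (only option left). Eliminate 16 elsewhere: F.
So F = 24.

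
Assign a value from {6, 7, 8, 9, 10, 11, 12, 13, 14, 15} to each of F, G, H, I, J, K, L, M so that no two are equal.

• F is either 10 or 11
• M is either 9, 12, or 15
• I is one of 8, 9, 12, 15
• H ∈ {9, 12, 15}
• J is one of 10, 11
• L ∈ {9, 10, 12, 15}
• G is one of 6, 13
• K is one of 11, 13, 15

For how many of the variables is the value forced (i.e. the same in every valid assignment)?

Among the 8 variables, 6 fits only G (and all 8 values in {6, 8, 9, 10, 11, 12, 13, 15} must be used), so G = 6.
Among the 7 still-open variables, 8 fits only I (and all 7 values in {8, 9, 10, 11, 12, 13, 15} must be used), so I = 8.
The 6 still-open variables together cover exactly {9, 10, 11, 12, 13, 15} — 6 values for 6 variables — and 13 appears only in K's list, so K = 13.
F and J between them cover only {10, 11} — a naked pair. Remove those values from L.
Determined: G=6, I=8, K=13. The other variables each still have more than one consistent value. That makes 3.

3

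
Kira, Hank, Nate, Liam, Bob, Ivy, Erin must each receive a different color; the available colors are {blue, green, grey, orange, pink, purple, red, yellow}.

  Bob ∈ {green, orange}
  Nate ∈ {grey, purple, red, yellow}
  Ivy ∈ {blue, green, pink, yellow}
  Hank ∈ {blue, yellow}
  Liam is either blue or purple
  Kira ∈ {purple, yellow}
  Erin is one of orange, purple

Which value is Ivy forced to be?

The 3 variables Kira, Hank, Liam are confined to {blue, purple, yellow}, which locks those values in; drop them from Nate, Ivy, Erin.
Erin's domain is down to {orange}, so Erin = orange. Eliminate orange elsewhere: Bob.
That leaves Bob = green. So Ivy can't be green.
So Ivy = pink.

pink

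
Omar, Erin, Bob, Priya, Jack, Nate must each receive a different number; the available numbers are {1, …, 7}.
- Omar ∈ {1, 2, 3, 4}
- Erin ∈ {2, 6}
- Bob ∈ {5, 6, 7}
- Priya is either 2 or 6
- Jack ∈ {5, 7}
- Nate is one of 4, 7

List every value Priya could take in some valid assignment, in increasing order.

The 2 variables Erin and Priya are confined to {2, 6}, which locks those values in; drop them from Omar, Bob.
Bob and Jack share exactly the 2 values {5, 7}; by pigeonhole those values go to them, so strike 5, 7 from Nate.
Nate's domain is down to {4}, so Nate = 4. Eliminate 4 elsewhere: Omar.
No further eliminations apply; Priya can still be any of 2, 6.

2, 6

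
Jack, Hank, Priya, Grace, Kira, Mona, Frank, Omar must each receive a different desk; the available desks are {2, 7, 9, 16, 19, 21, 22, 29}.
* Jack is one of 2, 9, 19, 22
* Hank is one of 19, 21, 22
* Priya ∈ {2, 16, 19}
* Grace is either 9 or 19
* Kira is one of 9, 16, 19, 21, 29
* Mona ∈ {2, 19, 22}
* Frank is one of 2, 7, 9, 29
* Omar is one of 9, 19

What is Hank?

The 8 variables together cover exactly {2, 7, 9, 16, 19, 21, 22, 29} — 8 values for 8 variables — and 7 appears only in Frank's list, so Frank = 7.
Among the 7 still-open variables, 29 fits only Kira (and all 7 values in {2, 9, 16, 19, 21, 22, 29} must be used), so Kira = 29.
The 6 still-open variables together cover exactly {2, 9, 16, 19, 21, 22} — 6 values for 6 variables — and 16 appears only in Priya's list, so Priya = 16.
The 5 still-open variables together cover exactly {2, 9, 19, 21, 22} — 5 values for 5 variables — and 21 appears only in Hank's list, so Hank = 21.

21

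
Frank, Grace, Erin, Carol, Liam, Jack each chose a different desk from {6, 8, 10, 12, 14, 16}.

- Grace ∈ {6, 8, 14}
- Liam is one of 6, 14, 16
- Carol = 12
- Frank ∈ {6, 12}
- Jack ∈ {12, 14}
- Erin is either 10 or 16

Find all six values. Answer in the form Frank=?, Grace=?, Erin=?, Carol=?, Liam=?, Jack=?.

Frank=6, Grace=8, Erin=10, Carol=12, Liam=16, Jack=14

Carol has just one choice, so Carol = 12. Strike 12 from Frank, Jack.
That leaves Jack = 14. Strike 14 from Grace, Liam.
Frank must be 6 (only option left). Remove 6 from Grace, Liam.
Grace must be 8 (only option left).
Liam has just one choice, so Liam = 16. Remove 16 from Erin.
Erin must be 10 (only option left).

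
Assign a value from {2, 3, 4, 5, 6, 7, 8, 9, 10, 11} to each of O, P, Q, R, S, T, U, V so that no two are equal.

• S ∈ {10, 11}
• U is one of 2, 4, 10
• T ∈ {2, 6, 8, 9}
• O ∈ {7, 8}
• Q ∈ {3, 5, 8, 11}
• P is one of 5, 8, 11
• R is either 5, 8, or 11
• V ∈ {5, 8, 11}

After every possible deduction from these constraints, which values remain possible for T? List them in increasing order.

2, 6, 9

P, R, V between them cover only {5, 8, 11} — a naked triple. Remove those values from O, Q, S, T.
That leaves O = 7.
Q's domain is down to {3}, so Q = 3.
S has just one choice, so S = 10. Remove 10 from U.
No further eliminations apply; T can still be any of 2, 6, 9.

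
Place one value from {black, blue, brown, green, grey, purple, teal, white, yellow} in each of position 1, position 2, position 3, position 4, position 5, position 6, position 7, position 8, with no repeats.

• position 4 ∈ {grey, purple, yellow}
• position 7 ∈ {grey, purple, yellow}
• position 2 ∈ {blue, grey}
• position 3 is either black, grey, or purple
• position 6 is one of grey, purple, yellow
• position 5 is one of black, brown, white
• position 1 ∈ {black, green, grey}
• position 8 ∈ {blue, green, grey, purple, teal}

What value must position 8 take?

teal

position 4, position 6, position 7 between them cover only {grey, purple, yellow} — a naked triple. Remove those values from position 1, position 2, position 3, position 8.
position 2 has just one choice, so position 2 = blue. So position 8 can't be blue.
position 3 must be black (only option left). Strike black from position 1, position 5.
position 1 must be green (only option left). Strike green from position 8.
So position 8 = teal.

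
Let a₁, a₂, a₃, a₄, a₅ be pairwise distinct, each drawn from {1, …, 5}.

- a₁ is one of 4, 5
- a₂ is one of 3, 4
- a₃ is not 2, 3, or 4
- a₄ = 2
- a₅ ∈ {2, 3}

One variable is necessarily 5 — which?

a₁

a₄ has just one choice, so a₄ = 2. Eliminate 2 elsewhere: a₅.
a₅'s domain is down to {3}, so a₅ = 3. Strike 3 from a₂.
a₂ has just one choice, so a₂ = 4. So a₁ can't be 4.
So 5 goes to a₁.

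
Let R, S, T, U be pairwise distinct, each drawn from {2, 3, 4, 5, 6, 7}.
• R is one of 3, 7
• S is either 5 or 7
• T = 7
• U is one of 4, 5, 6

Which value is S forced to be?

5

T's domain is down to {7}, so T = 7. So R, S can't be 7.
So S = 5.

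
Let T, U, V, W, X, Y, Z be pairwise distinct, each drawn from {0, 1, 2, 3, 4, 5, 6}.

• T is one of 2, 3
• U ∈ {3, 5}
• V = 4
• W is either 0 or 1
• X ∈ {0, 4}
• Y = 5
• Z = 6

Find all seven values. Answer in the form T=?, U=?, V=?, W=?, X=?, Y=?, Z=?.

V's domain is down to {4}, so V = 4. Strike 4 from X.
X has just one choice, so X = 0. Strike 0 from W.
Y has just one choice, so Y = 5. So U can't be 5.
Z must be 6 (only option left).
U has just one choice, so U = 3. So T can't be 3.
That leaves W = 1.
That leaves T = 2.

T=2, U=3, V=4, W=1, X=0, Y=5, Z=6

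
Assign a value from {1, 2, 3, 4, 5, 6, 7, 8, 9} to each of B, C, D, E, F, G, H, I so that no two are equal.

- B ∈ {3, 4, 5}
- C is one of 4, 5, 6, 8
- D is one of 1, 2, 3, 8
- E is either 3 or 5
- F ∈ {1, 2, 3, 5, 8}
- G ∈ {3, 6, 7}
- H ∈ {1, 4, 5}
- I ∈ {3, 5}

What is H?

The 8 variables draw from only 8 values {1, 2, 3, 4, 5, 6, 7, 8}, so each is used; only G can be 7, hence G = 7.
The 7 still-open variables draw from only 7 values {1, 2, 3, 4, 5, 6, 8}, so each is used; only C can be 6, hence C = 6.
The 2 variables E and I are confined to {3, 5}, which locks those values in; drop them from B, D, F, H.
That leaves B = 4. Strike 4 from H.
So H = 1.

1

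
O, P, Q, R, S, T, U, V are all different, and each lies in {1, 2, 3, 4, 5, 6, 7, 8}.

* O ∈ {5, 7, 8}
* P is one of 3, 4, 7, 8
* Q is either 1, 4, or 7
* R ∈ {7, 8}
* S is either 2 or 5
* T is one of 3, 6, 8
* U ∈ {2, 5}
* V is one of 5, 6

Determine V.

Among the 8 variables, 1 fits only Q (and all 8 values in {1, 2, 3, 4, 5, 6, 7, 8} must be used), so Q = 1.
Among the 7 still-open variables, 4 fits only P (and all 7 values in {2, 3, 4, 5, 6, 7, 8} must be used), so P = 4.
Among the 6 still-open variables, 3 fits only T (and all 6 values in {2, 3, 5, 6, 7, 8} must be used), so T = 3.
The 5 still-open variables together cover exactly {2, 5, 6, 7, 8} — 5 values for 5 variables — and 6 appears only in V's list, so V = 6.

6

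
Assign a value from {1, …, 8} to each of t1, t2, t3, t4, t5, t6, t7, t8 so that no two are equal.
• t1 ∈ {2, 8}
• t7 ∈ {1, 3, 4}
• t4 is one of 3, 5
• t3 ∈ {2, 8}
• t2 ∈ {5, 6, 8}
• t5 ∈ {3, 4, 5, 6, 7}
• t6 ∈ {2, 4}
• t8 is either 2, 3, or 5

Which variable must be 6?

The 8 variables draw from only 8 values {1, 2, 3, 4, 5, 6, 7, 8}, so each is used; only t7 can be 1, hence t7 = 1.
The 7 still-open variables together cover exactly {2, 3, 4, 5, 6, 7, 8} — 7 values for 7 variables — and 7 appears only in t5's list, so t5 = 7.
The 6 still-open variables together cover exactly {2, 3, 4, 5, 6, 8} — 6 values for 6 variables — and 4 appears only in t6's list, so t6 = 4.
Among the 5 still-open variables, 6 fits only t2 (and all 5 values in {2, 3, 5, 6, 8} must be used), so t2 = 6.

t2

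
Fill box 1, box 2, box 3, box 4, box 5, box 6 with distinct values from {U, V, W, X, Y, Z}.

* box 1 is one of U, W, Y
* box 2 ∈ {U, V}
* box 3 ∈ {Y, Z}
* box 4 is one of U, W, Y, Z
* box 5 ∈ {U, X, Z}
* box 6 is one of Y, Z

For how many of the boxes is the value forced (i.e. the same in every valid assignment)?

The 6 variables together cover exactly {U, V, W, X, Y, Z} — 6 values for 6 variables — and V appears only in box 2's list, so box 2 = V.
The 5 still-open variables together cover exactly {U, W, X, Y, Z} — 5 values for 5 variables — and X appears only in box 5's list, so box 5 = X.
box 3 and box 6 share exactly the 2 values {Y, Z}; by pigeonhole those values go to them, so strike Y, Z from box 1, box 4.
Determined: box 2=V, box 5=X. The other boxes each still have more than one consistent value. That makes 2.

2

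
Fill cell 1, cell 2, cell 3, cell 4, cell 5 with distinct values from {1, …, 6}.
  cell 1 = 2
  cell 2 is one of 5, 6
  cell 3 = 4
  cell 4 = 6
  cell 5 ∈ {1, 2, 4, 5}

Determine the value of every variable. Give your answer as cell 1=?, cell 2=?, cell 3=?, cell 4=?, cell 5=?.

cell 1=2, cell 2=5, cell 3=4, cell 4=6, cell 5=1

cell 1's domain is down to {2}, so cell 1 = 2. Remove 2 from cell 5.
That leaves cell 3 = 4. Remove 4 from cell 5.
cell 4 has just one choice, so cell 4 = 6. Eliminate 6 elsewhere: cell 2.
That leaves cell 2 = 5. Remove 5 from cell 5.
cell 5 has just one choice, so cell 5 = 1.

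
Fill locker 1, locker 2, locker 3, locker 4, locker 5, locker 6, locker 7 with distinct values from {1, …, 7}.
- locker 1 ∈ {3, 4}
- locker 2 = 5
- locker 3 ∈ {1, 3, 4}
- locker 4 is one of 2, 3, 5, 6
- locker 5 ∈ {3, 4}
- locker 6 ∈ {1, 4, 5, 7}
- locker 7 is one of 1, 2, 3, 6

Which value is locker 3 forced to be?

1

locker 2 must be 5 (only option left). Remove 5 from locker 4, locker 6.
The 6 still-open variables together cover exactly {1, 2, 3, 4, 6, 7} — 6 values for 6 variables — and 7 appears only in locker 6's list, so locker 6 = 7.
The 2 variables locker 1 and locker 5 are confined to {3, 4}, which locks those values in; drop them from locker 3, locker 4, locker 7.
So locker 3 = 1.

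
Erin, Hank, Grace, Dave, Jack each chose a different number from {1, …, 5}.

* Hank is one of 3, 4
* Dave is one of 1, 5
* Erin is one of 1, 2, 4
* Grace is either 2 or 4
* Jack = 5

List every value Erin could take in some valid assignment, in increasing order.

2, 4

Jack's domain is down to {5}, so Jack = 5. Strike 5 from Dave.
Dave's domain is down to {1}, so Dave = 1. So Erin can't be 1.
The 3 still-open variables draw from only 3 values {2, 3, 4}, so each is used; only Hank can be 3, hence Hank = 3.
No further eliminations apply; Erin can still be any of 2, 4.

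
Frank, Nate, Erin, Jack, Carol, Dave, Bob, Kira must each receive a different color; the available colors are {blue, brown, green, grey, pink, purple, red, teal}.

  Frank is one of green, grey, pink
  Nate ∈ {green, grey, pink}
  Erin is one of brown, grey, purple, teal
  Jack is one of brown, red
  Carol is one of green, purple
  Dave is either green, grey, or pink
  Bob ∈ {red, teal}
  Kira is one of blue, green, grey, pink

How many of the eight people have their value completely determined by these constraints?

2

The 8 variables draw from only 8 values {blue, brown, green, grey, pink, purple, red, teal}, so each is used; only Kira can be blue, hence Kira = blue.
Frank, Nate, Dave between them cover only {green, grey, pink} — a naked triple. Remove those values from Erin, Carol.
Carol has just one choice, so Carol = purple. Remove purple from Erin.
Determined: Carol=purple, Kira=blue. The other people each still have more than one consistent value. That makes 2.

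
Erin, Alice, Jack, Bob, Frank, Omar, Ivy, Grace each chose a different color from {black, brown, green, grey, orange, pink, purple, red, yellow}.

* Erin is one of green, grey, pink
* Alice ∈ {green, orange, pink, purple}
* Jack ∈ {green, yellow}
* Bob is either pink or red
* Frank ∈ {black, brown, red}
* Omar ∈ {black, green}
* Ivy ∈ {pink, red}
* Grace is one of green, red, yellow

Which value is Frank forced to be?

Bob and Ivy share exactly the 2 values {pink, red}; by pigeonhole those values go to them, so strike pink, red from Erin, Alice, Frank, Grace.
Jack and Grace between them cover only {green, yellow} — a naked pair. Remove those values from Erin, Alice, Omar.
Erin's domain is down to {grey}, so Erin = grey.
Omar must be black (only option left). Remove black from Frank.
So Frank = brown.

brown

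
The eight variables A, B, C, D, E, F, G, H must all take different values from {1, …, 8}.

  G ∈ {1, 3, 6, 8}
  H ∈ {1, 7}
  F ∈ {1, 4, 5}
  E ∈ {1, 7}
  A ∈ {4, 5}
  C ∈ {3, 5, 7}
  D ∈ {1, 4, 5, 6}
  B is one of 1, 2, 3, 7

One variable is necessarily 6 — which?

The 8 variables together cover exactly {1, 2, 3, 4, 5, 6, 7, 8} — 8 values for 8 variables — and 2 appears only in B's list, so B = 2.
The 7 still-open variables together cover exactly {1, 3, 4, 5, 6, 7, 8} — 7 values for 7 variables — and 8 appears only in G's list, so G = 8.
The 6 still-open variables draw from only 6 values {1, 3, 4, 5, 6, 7}, so each is used; only C can be 3, hence C = 3.
The 5 still-open variables draw from only 5 values {1, 4, 5, 6, 7}, so each is used; only D can be 6, hence D = 6.

D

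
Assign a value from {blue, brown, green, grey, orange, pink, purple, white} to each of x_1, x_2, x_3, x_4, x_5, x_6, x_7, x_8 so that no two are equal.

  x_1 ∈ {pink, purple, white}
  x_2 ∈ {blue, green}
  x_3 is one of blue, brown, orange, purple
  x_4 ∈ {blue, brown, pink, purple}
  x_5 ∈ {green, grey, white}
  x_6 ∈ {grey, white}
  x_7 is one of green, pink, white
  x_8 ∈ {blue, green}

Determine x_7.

Among the 8 variables, orange fits only x_3 (and all 8 values in {blue, brown, green, grey, orange, pink, purple, white} must be used), so x_3 = orange.
The 7 still-open variables draw from only 7 values {blue, brown, green, grey, pink, purple, white}, so each is used; only x_4 can be brown, hence x_4 = brown.
The 6 still-open variables draw from only 6 values {blue, green, grey, pink, purple, white}, so each is used; only x_1 can be purple, hence x_1 = purple.
The 5 still-open variables together cover exactly {blue, green, grey, pink, white} — 5 values for 5 variables — and pink appears only in x_7's list, so x_7 = pink.

pink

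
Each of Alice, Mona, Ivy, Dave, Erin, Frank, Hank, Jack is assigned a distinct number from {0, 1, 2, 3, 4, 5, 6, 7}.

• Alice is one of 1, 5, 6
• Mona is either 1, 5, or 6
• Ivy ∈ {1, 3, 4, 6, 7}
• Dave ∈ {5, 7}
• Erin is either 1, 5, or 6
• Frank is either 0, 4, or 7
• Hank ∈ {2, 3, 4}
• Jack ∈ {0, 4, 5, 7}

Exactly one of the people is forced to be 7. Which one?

Among the 8 variables, 2 fits only Hank (and all 8 values in {0, 1, 2, 3, 4, 5, 6, 7} must be used), so Hank = 2.
The 7 still-open variables draw from only 7 values {0, 1, 3, 4, 5, 6, 7}, so each is used; only Ivy can be 3, hence Ivy = 3.
The 3 variables Alice, Mona, Erin are confined to {1, 5, 6}, which locks those values in; drop them from Dave, Jack.
So 7 goes to Dave.

Dave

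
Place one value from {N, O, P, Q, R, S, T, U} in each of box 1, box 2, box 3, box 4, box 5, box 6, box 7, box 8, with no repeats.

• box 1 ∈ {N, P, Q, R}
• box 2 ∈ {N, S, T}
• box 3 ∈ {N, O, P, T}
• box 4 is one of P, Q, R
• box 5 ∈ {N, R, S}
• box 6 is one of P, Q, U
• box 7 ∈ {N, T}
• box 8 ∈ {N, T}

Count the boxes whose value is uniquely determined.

4

The 8 variables draw from only 8 values {N, O, P, Q, R, S, T, U}, so each is used; only box 3 can be O, hence box 3 = O.
Among the 7 still-open variables, U fits only box 6 (and all 7 values in {N, P, Q, R, S, T, U} must be used), so box 6 = U.
The 2 variables box 7 and box 8 are confined to {N, T}, which locks those values in; drop them from box 1, box 2, box 5.
That leaves box 2 = S. So box 5 can't be S.
box 5 has just one choice, so box 5 = R. Remove R from box 1, box 4.
Determined: box 2=S, box 3=O, box 5=R, box 6=U. The other boxes each still have more than one consistent value. That makes 4.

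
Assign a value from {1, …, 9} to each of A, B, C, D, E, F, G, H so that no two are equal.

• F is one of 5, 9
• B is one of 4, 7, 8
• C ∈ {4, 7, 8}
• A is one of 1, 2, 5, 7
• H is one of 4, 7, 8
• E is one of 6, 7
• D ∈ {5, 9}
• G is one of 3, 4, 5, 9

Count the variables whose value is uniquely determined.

D and F between them cover only {5, 9} — a naked pair. Remove those values from A, G.
B, C, H share exactly the 3 values {4, 7, 8}; by pigeonhole those values go to them, so strike 4, 7, 8 from A, E, G.
E must be 6 (only option left).
That leaves G = 3.
Determined: E=6, G=3. The other variables each still have more than one consistent value. That makes 2.

2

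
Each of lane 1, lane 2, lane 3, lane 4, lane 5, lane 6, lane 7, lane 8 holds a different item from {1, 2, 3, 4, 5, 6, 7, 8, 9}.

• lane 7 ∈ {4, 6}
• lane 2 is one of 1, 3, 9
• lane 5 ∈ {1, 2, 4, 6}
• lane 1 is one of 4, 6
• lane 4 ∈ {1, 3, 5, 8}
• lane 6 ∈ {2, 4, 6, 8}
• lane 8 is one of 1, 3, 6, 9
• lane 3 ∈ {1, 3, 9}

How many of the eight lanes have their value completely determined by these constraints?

3

Among the 8 variables, 5 fits only lane 4 (and all 8 values in {1, 2, 3, 4, 5, 6, 8, 9} must be used), so lane 4 = 5.
The 7 still-open variables draw from only 7 values {1, 2, 3, 4, 6, 8, 9}, so each is used; only lane 6 can be 8, hence lane 6 = 8.
The 6 still-open variables draw from only 6 values {1, 2, 3, 4, 6, 9}, so each is used; only lane 5 can be 2, hence lane 5 = 2.
lane 1 and lane 7 share exactly the 2 values {4, 6}; by pigeonhole those values go to them, so strike 4, 6 from lane 8.
Determined: lane 4=5, lane 5=2, lane 6=8. The other lanes each still have more than one consistent value. That makes 3.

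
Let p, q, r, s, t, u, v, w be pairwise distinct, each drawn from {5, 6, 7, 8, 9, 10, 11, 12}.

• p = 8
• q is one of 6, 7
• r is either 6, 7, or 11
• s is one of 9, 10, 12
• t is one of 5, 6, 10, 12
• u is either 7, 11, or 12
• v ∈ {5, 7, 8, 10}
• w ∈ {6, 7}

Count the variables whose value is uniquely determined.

4

p's domain is down to {8}, so p = 8. So v can't be 8.
Among the 7 still-open variables, 9 fits only s (and all 7 values in {5, 6, 7, 9, 10, 11, 12} must be used), so s = 9.
q and w share exactly the 2 values {6, 7}; by pigeonhole those values go to them, so strike 6, 7 from r, t, u, v.
r has just one choice, so r = 11. Remove 11 from u.
That leaves u = 12. Remove 12 from t.
Determined: p=8, r=11, s=9, u=12. The other variables each still have more than one consistent value. That makes 4.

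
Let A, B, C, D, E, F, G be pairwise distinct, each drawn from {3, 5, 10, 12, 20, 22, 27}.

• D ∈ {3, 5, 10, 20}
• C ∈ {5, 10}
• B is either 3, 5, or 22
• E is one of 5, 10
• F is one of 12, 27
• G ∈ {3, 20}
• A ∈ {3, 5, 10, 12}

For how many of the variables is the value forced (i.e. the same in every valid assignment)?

The 7 variables draw from only 7 values {3, 5, 10, 12, 20, 22, 27}, so each is used; only B can be 22, hence B = 22.
The 6 still-open variables draw from only 6 values {3, 5, 10, 12, 20, 27}, so each is used; only F can be 27, hence F = 27.
Among the 5 still-open variables, 12 fits only A (and all 5 values in {3, 5, 10, 12, 20} must be used), so A = 12.
C and E between them cover only {5, 10} — a naked pair. Remove those values from D.
Determined: A=12, B=22, F=27. The other variables each still have more than one consistent value. That makes 3.

3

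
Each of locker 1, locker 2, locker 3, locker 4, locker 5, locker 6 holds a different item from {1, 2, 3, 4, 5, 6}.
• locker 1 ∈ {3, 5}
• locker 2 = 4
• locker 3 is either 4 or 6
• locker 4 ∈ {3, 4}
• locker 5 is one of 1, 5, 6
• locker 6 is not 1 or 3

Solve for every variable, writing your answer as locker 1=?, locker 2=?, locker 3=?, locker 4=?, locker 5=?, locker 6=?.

locker 2 has just one choice, so locker 2 = 4. Strike 4 from locker 3, locker 4, locker 6.
locker 3 has just one choice, so locker 3 = 6. Remove 6 from locker 5, locker 6.
locker 4's domain is down to {3}, so locker 4 = 3. Strike 3 from locker 1.
locker 1 must be 5 (only option left). Strike 5 from locker 5, locker 6.
locker 5 must be 1 (only option left).
locker 6's domain is down to {2}, so locker 6 = 2.

locker 1=5, locker 2=4, locker 3=6, locker 4=3, locker 5=1, locker 6=2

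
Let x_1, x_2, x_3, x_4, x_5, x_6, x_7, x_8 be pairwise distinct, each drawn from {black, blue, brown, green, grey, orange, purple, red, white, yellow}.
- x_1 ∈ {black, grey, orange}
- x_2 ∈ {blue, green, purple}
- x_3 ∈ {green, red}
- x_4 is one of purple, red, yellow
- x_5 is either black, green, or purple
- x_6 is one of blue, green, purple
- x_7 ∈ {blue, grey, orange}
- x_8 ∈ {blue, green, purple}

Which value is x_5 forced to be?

black

The 8 variables together cover exactly {black, blue, green, grey, orange, purple, red, yellow} — 8 values for 8 variables — and yellow appears only in x_4's list, so x_4 = yellow.
The 7 still-open variables draw from only 7 values {black, blue, green, grey, orange, purple, red}, so each is used; only x_3 can be red, hence x_3 = red.
The 3 variables x_2, x_6, x_8 are confined to {blue, green, purple}, which locks those values in; drop them from x_5, x_7.
So x_5 = black.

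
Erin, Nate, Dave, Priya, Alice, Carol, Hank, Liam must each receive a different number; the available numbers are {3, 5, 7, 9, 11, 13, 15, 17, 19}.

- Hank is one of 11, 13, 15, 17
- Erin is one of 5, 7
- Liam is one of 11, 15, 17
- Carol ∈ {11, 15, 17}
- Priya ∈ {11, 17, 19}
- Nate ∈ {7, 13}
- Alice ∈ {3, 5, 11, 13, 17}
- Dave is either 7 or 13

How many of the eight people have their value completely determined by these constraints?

Among the 8 variables, 3 fits only Alice (and all 8 values in {3, 5, 7, 11, 13, 15, 17, 19} must be used), so Alice = 3.
The 7 still-open variables draw from only 7 values {5, 7, 11, 13, 15, 17, 19}, so each is used; only Erin can be 5, hence Erin = 5.
Among the 6 still-open variables, 19 fits only Priya (and all 6 values in {7, 11, 13, 15, 17, 19} must be used), so Priya = 19.
The 2 variables Nate and Dave are confined to {7, 13}, which locks those values in; drop them from Hank.
Determined: Erin=5, Priya=19, Alice=3. The other people each still have more than one consistent value. That makes 3.

3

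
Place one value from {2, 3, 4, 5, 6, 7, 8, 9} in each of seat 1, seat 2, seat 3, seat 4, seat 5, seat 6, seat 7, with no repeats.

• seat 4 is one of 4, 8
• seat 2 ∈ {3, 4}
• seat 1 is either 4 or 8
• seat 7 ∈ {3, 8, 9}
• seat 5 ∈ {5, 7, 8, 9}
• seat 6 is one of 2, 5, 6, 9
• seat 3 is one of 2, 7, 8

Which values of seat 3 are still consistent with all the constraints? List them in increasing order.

2, 7

seat 1 and seat 4 between them cover only {4, 8} — a naked pair. Remove those values from seat 2, seat 3, seat 5, seat 7.
That leaves seat 2 = 3. Remove 3 from seat 7.
seat 7 has just one choice, so seat 7 = 9. Eliminate 9 elsewhere: seat 5, seat 6.
No further eliminations apply; seat 3 can still be any of 2, 7.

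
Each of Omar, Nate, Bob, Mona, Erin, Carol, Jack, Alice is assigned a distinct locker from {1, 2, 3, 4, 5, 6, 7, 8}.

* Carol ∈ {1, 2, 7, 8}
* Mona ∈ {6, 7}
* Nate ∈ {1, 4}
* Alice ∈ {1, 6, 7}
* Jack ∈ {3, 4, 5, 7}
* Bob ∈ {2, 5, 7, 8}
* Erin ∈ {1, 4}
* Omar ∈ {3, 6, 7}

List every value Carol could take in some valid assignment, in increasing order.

Nate and Erin share exactly the 2 values {1, 4}; by pigeonhole those values go to them, so strike 1, 4 from Carol, Jack, Alice.
Mona and Alice between them cover only {6, 7} — a naked pair. Remove those values from Omar, Bob, Carol, Jack.
Omar has just one choice, so Omar = 3. Strike 3 from Jack.
Jack must be 5 (only option left). Remove 5 from Bob.
No further eliminations apply; Carol can still be any of 2, 8.

2, 8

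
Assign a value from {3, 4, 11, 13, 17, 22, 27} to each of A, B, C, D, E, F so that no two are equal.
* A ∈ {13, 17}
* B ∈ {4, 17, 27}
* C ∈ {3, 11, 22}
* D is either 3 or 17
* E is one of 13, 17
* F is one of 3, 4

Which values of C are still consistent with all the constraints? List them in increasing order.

A and E between them cover only {13, 17} — a naked pair. Remove those values from B, D.
That leaves D = 3. Remove 3 from C, F.
F must be 4 (only option left). Eliminate 4 elsewhere: B.
B's domain is down to {27}, so B = 27.
No further eliminations apply; C can still be any of 11, 22.

11, 22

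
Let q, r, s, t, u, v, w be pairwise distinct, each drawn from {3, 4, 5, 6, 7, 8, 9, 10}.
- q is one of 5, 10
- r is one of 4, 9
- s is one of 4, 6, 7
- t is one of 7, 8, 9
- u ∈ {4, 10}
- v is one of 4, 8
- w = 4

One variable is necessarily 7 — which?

t

w has just one choice, so w = 4. Strike 4 from r, s, u, v.
That leaves r = 9. Remove 9 from t.
That leaves u = 10. So q can't be 10.
v has just one choice, so v = 8. Remove 8 from t.
So 7 goes to t.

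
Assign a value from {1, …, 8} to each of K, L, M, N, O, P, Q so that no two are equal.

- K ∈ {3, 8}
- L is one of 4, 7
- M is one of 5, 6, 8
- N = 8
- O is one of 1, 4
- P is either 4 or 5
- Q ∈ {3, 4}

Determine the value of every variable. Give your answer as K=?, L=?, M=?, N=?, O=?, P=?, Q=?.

K=3, L=7, M=6, N=8, O=1, P=5, Q=4

N's domain is down to {8}, so N = 8. Remove 8 from K, M.
K has just one choice, so K = 3. Eliminate 3 elsewhere: Q.
Q's domain is down to {4}, so Q = 4. So L, O, P can't be 4.
That leaves L = 7.
O has just one choice, so O = 1.
P's domain is down to {5}, so P = 5. Strike 5 from M.
M must be 6 (only option left).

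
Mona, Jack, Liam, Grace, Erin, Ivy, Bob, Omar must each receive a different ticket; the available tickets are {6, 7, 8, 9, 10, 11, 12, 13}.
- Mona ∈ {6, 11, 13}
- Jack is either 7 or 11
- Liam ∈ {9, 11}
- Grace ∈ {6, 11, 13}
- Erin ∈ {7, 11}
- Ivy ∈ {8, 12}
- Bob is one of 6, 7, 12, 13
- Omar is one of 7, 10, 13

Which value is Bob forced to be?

12

The 8 variables together cover exactly {6, 7, 8, 9, 10, 11, 12, 13} — 8 values for 8 variables — and 8 appears only in Ivy's list, so Ivy = 8.
The 7 still-open variables together cover exactly {6, 7, 9, 10, 11, 12, 13} — 7 values for 7 variables — and 9 appears only in Liam's list, so Liam = 9.
Among the 6 still-open variables, 10 fits only Omar (and all 6 values in {6, 7, 10, 11, 12, 13} must be used), so Omar = 10.
The 5 still-open variables draw from only 5 values {6, 7, 11, 12, 13}, so each is used; only Bob can be 12, hence Bob = 12.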